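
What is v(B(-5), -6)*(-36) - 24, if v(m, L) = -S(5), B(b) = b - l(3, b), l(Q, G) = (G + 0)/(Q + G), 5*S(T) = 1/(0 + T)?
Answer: -564/25 ≈ -22.560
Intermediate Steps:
S(T) = 1/(5*T) (S(T) = 1/(5*(0 + T)) = 1/(5*T))
l(Q, G) = G/(G + Q)
B(b) = b - b/(3 + b) (B(b) = b - b/(b + 3) = b - b/(3 + b))
v(m, L) = -1/25 (v(m, L) = -1/(5*5) = -1*1/25 = -1/25)
v(B(-5), -6)*(-36) - 24 = -1/25*(-36) - 24 = 36/25 - 24 = -564/25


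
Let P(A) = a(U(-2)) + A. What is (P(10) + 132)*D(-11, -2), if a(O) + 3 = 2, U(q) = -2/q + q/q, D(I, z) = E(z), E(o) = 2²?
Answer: 564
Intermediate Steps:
E(o) = 4
D(I, z) = 4
U(q) = 1 - 2/q (U(q) = -2/q + 1 = 1 - 2/q)
a(O) = -1 (a(O) = -3 + 2 = -1)
P(A) = -1 + A
(P(10) + 132)*D(-11, -2) = ((-1 + 10) + 132)*4 = (9 + 132)*4 = 141*4 = 564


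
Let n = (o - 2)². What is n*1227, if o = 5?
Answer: 11043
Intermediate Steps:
n = 9 (n = (5 - 2)² = 3² = 9)
n*1227 = 9*1227 = 11043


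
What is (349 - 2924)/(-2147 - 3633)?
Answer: 515/1156 ≈ 0.44550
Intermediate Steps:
(349 - 2924)/(-2147 - 3633) = -2575/(-5780) = -2575*(-1/5780) = 515/1156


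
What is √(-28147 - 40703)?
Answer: 45*I*√34 ≈ 262.39*I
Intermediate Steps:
√(-28147 - 40703) = √(-68850) = 45*I*√34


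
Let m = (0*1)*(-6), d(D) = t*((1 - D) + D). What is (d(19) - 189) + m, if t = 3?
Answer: -186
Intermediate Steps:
d(D) = 3 (d(D) = 3*((1 - D) + D) = 3*1 = 3)
m = 0 (m = 0*(-6) = 0)
(d(19) - 189) + m = (3 - 189) + 0 = -186 + 0 = -186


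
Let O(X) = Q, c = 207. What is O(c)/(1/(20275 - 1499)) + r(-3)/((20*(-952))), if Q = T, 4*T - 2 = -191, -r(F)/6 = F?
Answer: -8445820329/9520 ≈ -8.8717e+5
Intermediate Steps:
r(F) = -6*F
T = -189/4 (T = ½ + (¼)*(-191) = ½ - 191/4 = -189/4 ≈ -47.250)
Q = -189/4 ≈ -47.250
O(X) = -189/4
O(c)/(1/(20275 - 1499)) + r(-3)/((20*(-952))) = -189/(4*(1/(20275 - 1499))) + (-6*(-3))/((20*(-952))) = -189/(4*(1/18776)) + 18/(-19040) = -189/(4*1/18776) + 18*(-1/19040) = -189/4*18776 - 9/9520 = -887166 - 9/9520 = -8445820329/9520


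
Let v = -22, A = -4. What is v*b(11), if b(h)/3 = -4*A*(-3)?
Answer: 3168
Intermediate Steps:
b(h) = -144 (b(h) = 3*(-4*(-4)*(-3)) = 3*(16*(-3)) = 3*(-48) = -144)
v*b(11) = -22*(-144) = 3168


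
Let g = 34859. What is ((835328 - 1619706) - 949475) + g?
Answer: -1698994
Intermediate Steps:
((835328 - 1619706) - 949475) + g = ((835328 - 1619706) - 949475) + 34859 = (-784378 - 949475) + 34859 = -1733853 + 34859 = -1698994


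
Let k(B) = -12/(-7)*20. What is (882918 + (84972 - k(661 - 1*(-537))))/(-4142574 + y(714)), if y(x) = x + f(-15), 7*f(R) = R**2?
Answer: -451666/1932853 ≈ -0.23368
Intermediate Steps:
f(R) = R**2/7
k(B) = 240/7 (k(B) = -12*(-1/7)*20 = (12/7)*20 = 240/7)
y(x) = 225/7 + x (y(x) = x + (1/7)*(-15)**2 = x + (1/7)*225 = x + 225/7 = 225/7 + x)
(882918 + (84972 - k(661 - 1*(-537))))/(-4142574 + y(714)) = (882918 + (84972 - 1*240/7))/(-4142574 + (225/7 + 714)) = (882918 + (84972 - 240/7))/(-4142574 + 5223/7) = (882918 + 594564/7)/(-28992795/7) = (6774990/7)*(-7/28992795) = -451666/1932853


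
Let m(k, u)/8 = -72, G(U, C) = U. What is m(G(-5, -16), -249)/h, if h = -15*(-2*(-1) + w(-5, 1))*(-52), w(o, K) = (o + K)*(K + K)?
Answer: 8/65 ≈ 0.12308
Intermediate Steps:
m(k, u) = -576 (m(k, u) = 8*(-72) = -576)
w(o, K) = 2*K*(K + o) (w(o, K) = (K + o)*(2*K) = 2*K*(K + o))
h = -4680 (h = -15*(-2*(-1) + 2*1*(1 - 5))*(-52) = -15*(2 + 2*1*(-4))*(-52) = -15*(2 - 8)*(-52) = -15*(-6)*(-52) = 90*(-52) = -4680)
m(G(-5, -16), -249)/h = -576/(-4680) = -576*(-1/4680) = 8/65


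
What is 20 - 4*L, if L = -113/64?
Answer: 433/16 ≈ 27.063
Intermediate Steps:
L = -113/64 (L = -113*1/64 = -113/64 ≈ -1.7656)
20 - 4*L = 20 - 4*(-113/64) = 20 + 113/16 = 433/16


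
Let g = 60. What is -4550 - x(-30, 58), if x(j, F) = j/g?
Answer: -9099/2 ≈ -4549.5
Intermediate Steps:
x(j, F) = j/60
-4550 - x(-30, 58) = -4550 - (-30)/60 = -4550 - 1*(-1/2) = -4550 + 1/2 = -9099/2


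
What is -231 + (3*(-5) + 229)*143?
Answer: 30371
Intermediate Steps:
-231 + (3*(-5) + 229)*143 = -231 + (-15 + 229)*143 = -231 + 214*143 = -231 + 30602 = 30371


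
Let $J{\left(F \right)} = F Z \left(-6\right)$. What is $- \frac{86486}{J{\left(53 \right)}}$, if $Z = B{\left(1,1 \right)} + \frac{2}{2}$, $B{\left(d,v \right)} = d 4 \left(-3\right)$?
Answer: $- \frac{43243}{1749} \approx -24.724$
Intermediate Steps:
$B{\left(d,v \right)} = - 12 d$ ($B{\left(d,v \right)} = 4 d \left(-3\right) = - 12 d$)
$Z = -11$ ($Z = \left(-12\right) 1 + \frac{2}{2} = -12 + 2 \cdot \frac{1}{2} = -12 + 1 = -11$)
$J{\left(F \right)} = 66 F$ ($J{\left(F \right)} = F \left(-11\right) \left(-6\right) = - 11 F \left(-6\right) = 66 F$)
$- \frac{86486}{J{\left(53 \right)}} = - \frac{86486}{66 \cdot 53} = - \frac{86486}{3498} = \left(-86486\right) \frac{1}{3498} = - \frac{43243}{1749}$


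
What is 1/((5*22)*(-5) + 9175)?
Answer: 1/8625 ≈ 0.00011594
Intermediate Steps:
1/((5*22)*(-5) + 9175) = 1/(110*(-5) + 9175) = 1/(-550 + 9175) = 1/8625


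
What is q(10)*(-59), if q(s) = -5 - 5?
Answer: 590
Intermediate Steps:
q(s) = -10
q(10)*(-59) = -10*(-59) = 590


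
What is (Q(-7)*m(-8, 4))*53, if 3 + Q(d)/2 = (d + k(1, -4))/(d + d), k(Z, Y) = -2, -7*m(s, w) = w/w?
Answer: 1749/49 ≈ 35.694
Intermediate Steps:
m(s, w) = -⅐ (m(s, w) = -w/(7*w) = -⅐*1 = -⅐)
Q(d) = -6 + (-2 + d)/d (Q(d) = -6 + 2*((d - 2)/(d + d)) = -6 + 2*((-2 + d)/((2*d))) = -6 + 2*((-2 + d)*(1/(2*d))) = -6 + 2*((-2 + d)/(2*d)) = -6 + (-2 + d)/d)
(Q(-7)*m(-8, 4))*53 = ((-5 - 2/(-7))*(-⅐))*53 = ((-5 - 2*(-⅐))*(-⅐))*53 = ((-5 + 2/7)*(-⅐))*53 = -33/7*(-⅐)*53 = (33/49)*53 = 1749/49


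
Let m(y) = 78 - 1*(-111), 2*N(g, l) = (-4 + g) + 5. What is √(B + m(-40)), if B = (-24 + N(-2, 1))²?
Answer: √3157/2 ≈ 28.094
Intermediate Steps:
N(g, l) = ½ + g/2 (N(g, l) = ((-4 + g) + 5)/2 = (1 + g)/2 = ½ + g/2)
m(y) = 189 (m(y) = 78 + 111 = 189)
B = 2401/4 (B = (-24 + (½ + (½)*(-2)))² = (-24 + (½ - 1))² = (-24 - ½)² = (-49/2)² = 2401/4 ≈ 600.25)
√(B + m(-40)) = √(2401/4 + 189) = √(3157/4) = √3157/2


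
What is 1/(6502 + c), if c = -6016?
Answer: 1/486 ≈ 0.0020576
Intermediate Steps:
1/(6502 + c) = 1/(6502 - 6016) = 1/486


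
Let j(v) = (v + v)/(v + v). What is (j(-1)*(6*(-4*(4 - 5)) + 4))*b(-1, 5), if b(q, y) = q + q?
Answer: -56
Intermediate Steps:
b(q, y) = 2*q
j(v) = 1 (j(v) = (2*v)/((2*v)) = (2*v)*(1/(2*v)) = 1)
(j(-1)*(6*(-4*(4 - 5)) + 4))*b(-1, 5) = (1*(6*(-4*(4 - 5)) + 4))*(2*(-1)) = (1*(6*(-4*(-1)) + 4))*(-2) = (1*(6*4 + 4))*(-2) = (1*(24 + 4))*(-2) = (1*28)*(-2) = 28*(-2) = -56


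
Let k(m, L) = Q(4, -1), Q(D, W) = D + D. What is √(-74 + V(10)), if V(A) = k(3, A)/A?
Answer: I*√1830/5 ≈ 8.5557*I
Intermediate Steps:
Q(D, W) = 2*D
k(m, L) = 8 (k(m, L) = 2*4 = 8)
V(A) = 8/A
√(-74 + V(10)) = √(-74 + 8/10) = √(-74 + 8*(⅒)) = √(-74 + ⅘) = √(-366/5) = I*√1830/5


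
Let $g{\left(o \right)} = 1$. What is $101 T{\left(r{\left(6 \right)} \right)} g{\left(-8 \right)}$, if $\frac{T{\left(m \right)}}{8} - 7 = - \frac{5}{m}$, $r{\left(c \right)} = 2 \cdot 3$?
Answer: $\frac{14948}{3} \approx 4982.7$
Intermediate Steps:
$r{\left(c \right)} = 6$
$T{\left(m \right)} = 56 - \frac{40}{m}$ ($T{\left(m \right)} = 56 + 8 \left(- \frac{5}{m}\right) = 56 - \frac{40}{m}$)
$101 T{\left(r{\left(6 \right)} \right)} g{\left(-8 \right)} = 101 \left(56 - \frac{40}{6}\right) 1 = 101 \left(56 - \frac{20}{3}\right) 1 = 101 \cdot \frac{148}{3} \cdot 1 = \frac{14948}{3} \cdot 1 = \frac{14948}{3}$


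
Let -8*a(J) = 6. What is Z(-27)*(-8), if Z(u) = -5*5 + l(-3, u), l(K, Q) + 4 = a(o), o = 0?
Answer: 238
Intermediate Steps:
a(J) = -¾ (a(J) = -⅛*6 = -¾)
l(K, Q) = -19/4 (l(K, Q) = -4 - ¾ = -19/4)
Z(u) = -119/4 (Z(u) = -5*5 - 19/4 = -25 - 19/4 = -119/4)
Z(-27)*(-8) = -119/4*(-8) = 238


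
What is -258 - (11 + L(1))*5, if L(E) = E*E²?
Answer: -318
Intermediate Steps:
L(E) = E³
-258 - (11 + L(1))*5 = -258 - (11 + 1³)*5 = -258 - (11 + 1)*5 = -258 - 12*5 = -258 - 1*60 = -258 - 60 = -318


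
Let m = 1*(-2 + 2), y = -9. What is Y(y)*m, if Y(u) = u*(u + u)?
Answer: 0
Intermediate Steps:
Y(u) = 2*u² (Y(u) = u*(2*u) = 2*u²)
m = 0 (m = 1*0 = 0)
Y(y)*m = (2*(-9)²)*0 = (2*81)*0 = 162*0 = 0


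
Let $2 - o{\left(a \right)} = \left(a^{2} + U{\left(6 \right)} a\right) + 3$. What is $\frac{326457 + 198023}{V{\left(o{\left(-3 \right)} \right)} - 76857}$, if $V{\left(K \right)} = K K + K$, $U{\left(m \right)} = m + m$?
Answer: $- \frac{104896}{15231} \approx -6.887$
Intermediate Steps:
$U{\left(m \right)} = 2 m$
$o{\left(a \right)} = -1 - a^{2} - 12 a$ ($o{\left(a \right)} = 2 - \left(\left(a^{2} + 2 \cdot 6 a\right) + 3\right) = 2 - \left(\left(a^{2} + 12 a\right) + 3\right) = 2 - \left(3 + a^{2} + 12 a\right) = -1 - a^{2} - 12 a$)
$V{\left(K \right)} = K + K^{2}$ ($V{\left(K \right)} = K^{2} + K = K + K^{2}$)
$\frac{326457 + 198023}{V{\left(o{\left(-3 \right)} \right)} - 76857} = \frac{326457 + 198023}{\left(-1 - \left(-3\right)^{2} - -36\right) \left(1 - -26\right) - 76857} = \frac{524480}{\left(-1 - 9 + 36\right) \left(1 - -26\right) - 76857} = \frac{524480}{26 \left(1 + 26\right) - 76857} = \frac{524480}{26 \cdot 27 - 76857} = \frac{524480}{702 - 76857} = \frac{524480}{-76155} = 524480 \left(- \frac{1}{76155}\right) = - \frac{104896}{15231}$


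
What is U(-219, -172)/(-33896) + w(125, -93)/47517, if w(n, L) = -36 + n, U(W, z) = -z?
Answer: -1289045/402659058 ≈ -0.0032013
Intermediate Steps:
U(-219, -172)/(-33896) + w(125, -93)/47517 = -1*(-172)/(-33896) + (-36 + 125)/47517 = 172*(-1/33896) + 89*(1/47517) = -43/8474 + 89/47517 = -1289045/402659058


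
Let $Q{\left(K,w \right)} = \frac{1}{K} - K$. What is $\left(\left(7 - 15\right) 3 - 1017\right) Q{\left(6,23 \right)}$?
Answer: $\frac{12145}{2} \approx 6072.5$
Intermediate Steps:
$\left(\left(7 - 15\right) 3 - 1017\right) Q{\left(6,23 \right)} = \left(\left(7 - 15\right) 3 - 1017\right) \left(\frac{1}{6} - 6\right) = \left(\left(-8\right) 3 - 1017\right) \left(\frac{1}{6} - 6\right) = \left(-24 - 1017\right) \left(- \frac{35}{6}\right) = \left(-1041\right) \left(- \frac{35}{6}\right) = \frac{12145}{2}$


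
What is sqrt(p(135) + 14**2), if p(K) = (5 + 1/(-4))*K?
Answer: sqrt(3349)/2 ≈ 28.935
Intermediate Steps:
p(K) = 19*K/4 (p(K) = (5 - 1/4)*K = 19*K/4)
sqrt(p(135) + 14**2) = sqrt((19/4)*135 + 14**2) = sqrt(2565/4 + 196) = sqrt(3349/4) = sqrt(3349)/2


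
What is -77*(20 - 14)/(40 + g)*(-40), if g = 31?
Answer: 18480/71 ≈ 260.28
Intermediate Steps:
-77*(20 - 14)/(40 + g)*(-40) = -77*(20 - 14)/(40 + 31)*(-40) = -462/71*(-40) = 18480/71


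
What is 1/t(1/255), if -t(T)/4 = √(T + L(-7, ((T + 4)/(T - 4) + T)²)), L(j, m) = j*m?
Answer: 259845*I*√470521344217/1882085376868 ≈ 0.094703*I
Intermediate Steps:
t(T) = -4*√(T - 7*(T + (4 + T)/(-4 + T))²) (t(T) = -4*√(T - 7*((T + 4)/(T - 4) + T)²) = -4*√(T - 7*((4 + T)/(-4 + T) + T)²) = -4*√(T - 7*(T + (4 + T)/(-4 + T))²))
1/t(1/255) = 1/(-4*√(1/255 - 7*(4 + (1/255)² - 3/255)²/(-4 + 1/255)²)) = 1/(-4*√(1/255 - 7*(4 + (1/255)² - 3*1/255)²/(-4 + 1/255)²)) = 1/(-4*√(1/255 - 7*(4 + 1/65025 - 1/85)²/(-1019/255)²)) = 1/(-4*√(1/255 - 7*65025/1038361*(259336/65025)²)) = 1/(-4*√(1/255 - 7*65025/1038361*67255160896/4228250625)) = 1/(-4*√(1/255 - 470786126272/67519424025)) = 1/(-4*I*√470521344217/259845) = 259845*I*√470521344217/1882085376868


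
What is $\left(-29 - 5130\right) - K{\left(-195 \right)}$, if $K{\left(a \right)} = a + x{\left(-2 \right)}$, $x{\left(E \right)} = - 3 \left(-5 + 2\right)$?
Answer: $-4973$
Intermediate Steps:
$x{\left(E \right)} = 9$ ($x{\left(E \right)} = \left(-3\right) \left(-3\right) = 9$)
$K{\left(a \right)} = 9 + a$ ($K{\left(a \right)} = a + 9 = 9 + a$)
$\left(-29 - 5130\right) - K{\left(-195 \right)} = \left(-29 - 5130\right) - \left(9 - 195\right) = \left(-29 - 5130\right) - -186 = -5159 + 186 = -4973$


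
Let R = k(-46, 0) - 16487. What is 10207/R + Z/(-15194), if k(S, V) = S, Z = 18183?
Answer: -455704697/251202402 ≈ -1.8141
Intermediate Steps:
R = -16533 (R = -46 - 16487 = -16533)
10207/R + Z/(-15194) = 10207/(-16533) + 18183/(-15194) = 10207*(-1/16533) + 18183*(-1/15194) = -10207/16533 - 18183/15194 = -455704697/251202402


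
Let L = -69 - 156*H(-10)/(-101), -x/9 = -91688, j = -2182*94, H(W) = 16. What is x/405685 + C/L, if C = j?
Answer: 171588249404/37033245 ≈ 4633.4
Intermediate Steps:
j = -205108
x = 825192 (x = -9*(-91688) = 825192)
C = -205108
L = -4473/101 (L = -69 - 2496/(-101) = -69 - 2496*(-1)/101 = -69 - 156*(-16/101) = -69 + 2496/101 = -4473/101 ≈ -44.287)
x/405685 + C/L = 825192/405685 - 205108/(-4473/101) = 825192*(1/405685) - 205108*(-101/4473) = 825192/405685 + 20715908/4473 = 171588249404/37033245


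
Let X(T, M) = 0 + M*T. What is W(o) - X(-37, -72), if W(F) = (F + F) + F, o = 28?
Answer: -2580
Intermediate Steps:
W(F) = 3*F (W(F) = 2*F + F = 3*F)
X(T, M) = M*T
W(o) - X(-37, -72) = 3*28 - (-72)*(-37) = 84 - 1*2664 = 84 - 2664 = -2580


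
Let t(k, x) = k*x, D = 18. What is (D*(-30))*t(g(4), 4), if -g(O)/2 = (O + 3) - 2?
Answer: 21600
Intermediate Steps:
g(O) = -2 - 2*O (g(O) = -2*((O + 3) - 2) = -2*((3 + O) - 2) = -2*(1 + O) = -2 - 2*O)
(D*(-30))*t(g(4), 4) = (18*(-30))*((-2 - 2*4)*4) = -540*(-2 - 8)*4 = -(-5400)*4 = -540*(-40) = 21600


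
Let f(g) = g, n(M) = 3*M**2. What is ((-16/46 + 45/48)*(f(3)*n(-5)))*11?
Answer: 537075/368 ≈ 1459.4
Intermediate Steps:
((-16/46 + 45/48)*(f(3)*n(-5)))*11 = ((-16/46 + 45/48)*(3*(3*(-5)**2)))*11 = ((-16*1/46 + 45*(1/48))*(3*(3*25)))*11 = ((-8/23 + 15/16)*(3*75))*11 = ((217/368)*225)*11 = (48825/368)*11 = 537075/368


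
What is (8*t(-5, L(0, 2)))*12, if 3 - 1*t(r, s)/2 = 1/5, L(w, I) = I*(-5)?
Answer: 2688/5 ≈ 537.60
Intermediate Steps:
L(w, I) = -5*I
t(r, s) = 28/5 (t(r, s) = 6 - 2/5 = 6 - 2*⅕ = 6 - ⅖ = 28/5)
(8*t(-5, L(0, 2)))*12 = (8*(28/5))*12 = (224/5)*12 = 2688/5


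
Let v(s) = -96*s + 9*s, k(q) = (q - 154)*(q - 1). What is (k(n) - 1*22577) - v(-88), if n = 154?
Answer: -30233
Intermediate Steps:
k(q) = (-1 + q)*(-154 + q) (k(q) = (-154 + q)*(-1 + q) = (-1 + q)*(-154 + q))
v(s) = -87*s
(k(n) - 1*22577) - v(-88) = ((154 + 154² - 155*154) - 1*22577) - (-87)*(-88) = ((154 + 23716 - 23870) - 22577) - 1*7656 = (0 - 22577) - 7656 = -22577 - 7656 = -30233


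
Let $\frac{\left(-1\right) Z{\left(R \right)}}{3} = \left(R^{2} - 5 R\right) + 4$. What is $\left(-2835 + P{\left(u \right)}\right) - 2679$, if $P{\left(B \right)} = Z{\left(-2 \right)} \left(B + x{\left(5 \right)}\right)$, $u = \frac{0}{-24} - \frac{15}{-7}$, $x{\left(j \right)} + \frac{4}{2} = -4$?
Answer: $- \frac{37140}{7} \approx -5305.7$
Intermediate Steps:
$Z{\left(R \right)} = -12 - 3 R^{2} + 15 R$ ($Z{\left(R \right)} = - 3 \left(\left(R^{2} - 5 R\right) + 4\right) = - 3 \left(4 + R^{2} - 5 R\right) = -12 - 3 R^{2} + 15 R$)
$x{\left(j \right)} = -6$ ($x{\left(j \right)} = -2 - 4 = -6$)
$u = \frac{15}{7}$ ($u = 0 \left(- \frac{1}{24}\right) - - \frac{15}{7} = 0 + \frac{15}{7} = \frac{15}{7} \approx 2.1429$)
$P{\left(B \right)} = 324 - 54 B$ ($P{\left(B \right)} = \left(-12 - 3 \left(-2\right)^{2} + 15 \left(-2\right)\right) \left(B - 6\right) = \left(-12 - 12 - 30\right) \left(-6 + B\right) = - 54 \left(-6 + B\right) = 324 - 54 B$)
$\left(-2835 + P{\left(u \right)}\right) - 2679 = \left(-2835 + \left(324 - \frac{810}{7}\right)\right) - 2679 = \left(-2835 + \frac{1458}{7}\right) - 2679 = - \frac{18387}{7} - 2679 = - \frac{37140}{7}$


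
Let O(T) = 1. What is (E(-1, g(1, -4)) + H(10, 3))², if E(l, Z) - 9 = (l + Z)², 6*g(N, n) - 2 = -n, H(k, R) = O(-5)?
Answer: 100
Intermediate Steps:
H(k, R) = 1
g(N, n) = ⅓ - n/6 (g(N, n) = ⅓ + (-n)/6 = ⅓ - n/6)
E(l, Z) = 9 + (Z + l)² (E(l, Z) = 9 + (l + Z)² = 9 + (Z + l)²)
(E(-1, g(1, -4)) + H(10, 3))² = ((9 + ((⅓ - ⅙*(-4)) - 1)²) + 1)² = ((9 + ((⅓ + ⅔) - 1)²) + 1)² = ((9 + (1 - 1)²) + 1)² = ((9 + 0²) + 1)² = ((9 + 0) + 1)² = (9 + 1)² = 10² = 100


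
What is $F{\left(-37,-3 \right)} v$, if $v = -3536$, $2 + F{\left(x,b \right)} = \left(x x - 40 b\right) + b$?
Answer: $-5247424$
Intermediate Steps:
$F{\left(x,b \right)} = -2 + x^{2} - 39 b$ ($F{\left(x,b \right)} = -2 - \left(39 b - x x\right) = -2 - \left(- x^{2} + 39 b\right) = -2 + x^{2} - 39 b$)
$F{\left(-37,-3 \right)} v = \left(-2 + \left(-37\right)^{2} - -117\right) \left(-3536\right) = \left(-2 + 1369 + 117\right) \left(-3536\right) = 1484 \left(-3536\right) = -5247424$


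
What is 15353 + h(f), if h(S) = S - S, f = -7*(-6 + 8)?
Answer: 15353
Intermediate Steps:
f = -14 (f = -7*2 = -14)
h(S) = 0
15353 + h(f) = 15353 + 0 = 15353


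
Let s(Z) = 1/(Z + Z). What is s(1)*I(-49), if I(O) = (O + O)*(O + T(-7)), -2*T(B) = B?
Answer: 4459/2 ≈ 2229.5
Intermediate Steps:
s(Z) = 1/(2*Z)
T(B) = -B/2
I(O) = 2*O*(7/2 + O) (I(O) = (O + O)*(O - ½*(-7)) = (2*O)*(O + 7/2) = (2*O)*(7/2 + O) = 2*O*(7/2 + O))
s(1)*I(-49) = ((½)/1)*(-49*(7 + 2*(-49))) = ((½)*1)*(-49*(7 - 98)) = (-49*(-91))/2 = (½)*4459 = 4459/2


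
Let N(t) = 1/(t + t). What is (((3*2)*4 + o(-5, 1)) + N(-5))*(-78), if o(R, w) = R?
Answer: -7371/5 ≈ -1474.2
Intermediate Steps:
N(t) = 1/(2*t)
(((3*2)*4 + o(-5, 1)) + N(-5))*(-78) = (((3*2)*4 - 5) + (½)/(-5))*(-78) = ((6*4 - 5) + (½)*(-⅕))*(-78) = ((24 - 5) - ⅒)*(-78) = (19 - ⅒)*(-78) = (189/10)*(-78) = -7371/5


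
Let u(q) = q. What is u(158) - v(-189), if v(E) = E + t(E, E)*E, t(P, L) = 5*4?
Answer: 4127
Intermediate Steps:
t(P, L) = 20
v(E) = 21*E (v(E) = E + 20*E = 21*E)
u(158) - v(-189) = 158 - 21*(-189) = 158 - 1*(-3969) = 158 + 3969 = 4127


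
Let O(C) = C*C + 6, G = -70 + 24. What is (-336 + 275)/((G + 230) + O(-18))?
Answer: -61/514 ≈ -0.11868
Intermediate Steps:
G = -46
O(C) = 6 + C² (O(C) = C² + 6 = 6 + C²)
(-336 + 275)/((G + 230) + O(-18)) = (-336 + 275)/((-46 + 230) + (6 + (-18)²)) = -61/(184 + (6 + 324)) = -61/(184 + 330) = -61/514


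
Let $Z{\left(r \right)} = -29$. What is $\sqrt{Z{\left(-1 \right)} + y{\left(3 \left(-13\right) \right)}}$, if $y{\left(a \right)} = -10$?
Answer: $i \sqrt{39} \approx 6.245 i$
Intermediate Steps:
$\sqrt{Z{\left(-1 \right)} + y{\left(3 \left(-13\right) \right)}} = \sqrt{-29 - 10} = \sqrt{-39} = i \sqrt{39}$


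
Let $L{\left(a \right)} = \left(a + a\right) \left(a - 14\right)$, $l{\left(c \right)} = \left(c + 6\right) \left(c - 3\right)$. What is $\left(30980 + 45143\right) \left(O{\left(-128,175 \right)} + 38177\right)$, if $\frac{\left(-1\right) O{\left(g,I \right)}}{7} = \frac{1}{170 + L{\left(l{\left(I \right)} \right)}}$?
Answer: $\frac{5630752332672450401}{1937531322} \approx 2.9061 \cdot 10^{9}$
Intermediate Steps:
$l{\left(c \right)} = \left(-3 + c\right) \left(6 + c\right)$ ($l{\left(c \right)} = \left(6 + c\right) \left(-3 + c\right) = \left(-3 + c\right) \left(6 + c\right)$)
$L{\left(a \right)} = 2 a \left(-14 + a\right)$
$O{\left(g,I \right)} = - \frac{7}{170 + 2 \left(-32 + I^{2} + 3 I\right) \left(-18 + I^{2} + 3 I\right)}$ ($O{\left(g,I \right)} = - \frac{7}{170 + 2 \left(-18 + I^{2} + 3 I\right) \left(-14 + \left(-18 + I^{2} + 3 I\right)\right)} = - \frac{7}{170 + 2 \left(-18 + I^{2} + 3 I\right) \left(-32 + I^{2} + 3 I\right)} = - \frac{7}{170 + 2 \left(-32 + I^{2} + 3 I\right) \left(-18 + I^{2} + 3 I\right)}$)
$\left(30980 + 45143\right) \left(O{\left(-128,175 \right)} + 38177\right) = \left(30980 + 45143\right) \left(\frac{7}{2 \left(-85 + \left(-18 + 175^{2} + 3 \cdot 175\right) \left(32 - 175^{2} - 525\right)\right)} + 38177\right) = 76123 \left(\frac{7}{2 \left(-85 + \left(-18 + 30625 + 525\right) \left(32 - 30625 - 525\right)\right)} + 38177\right) = 76123 \left(\frac{7}{2 \left(-85 + 31132 \left(32 - 30625 - 525\right)\right)} + 38177\right) = 76123 \left(\frac{7}{2 \left(-85 + 31132 \left(-31118\right)\right)} + 38177\right) = 76123 \left(\frac{7}{2 \left(-85 - 968765576\right)} + 38177\right) = 76123 \left(\frac{7}{2 \left(-968765661\right)} + 38177\right) = 76123 \left(\frac{7}{2} \left(- \frac{1}{968765661}\right) + 38177\right) = 76123 \left(- \frac{7}{1937531322} + 38177\right) = 76123 \cdot \frac{73969133279987}{1937531322} = \frac{5630752332672450401}{1937531322}$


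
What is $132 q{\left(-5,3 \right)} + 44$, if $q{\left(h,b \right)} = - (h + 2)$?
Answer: $440$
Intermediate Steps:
$q{\left(h,b \right)} = -2 - h$ ($q{\left(h,b \right)} = - (2 + h) = -2 - h$)
$132 q{\left(-5,3 \right)} + 44 = 132 \left(-2 - -5\right) + 44 = 132 \left(-2 + 5\right) + 44 = 132 \cdot 3 + 44 = 396 + 44 = 440$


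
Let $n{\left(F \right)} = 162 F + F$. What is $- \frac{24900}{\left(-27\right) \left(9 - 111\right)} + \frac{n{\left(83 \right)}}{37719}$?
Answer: $- \frac{5567557}{641223} \approx -8.6827$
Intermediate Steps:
$n{\left(F \right)} = 163 F$
$- \frac{24900}{\left(-27\right) \left(9 - 111\right)} + \frac{n{\left(83 \right)}}{37719} = - \frac{24900}{\left(-27\right) \left(9 - 111\right)} + \frac{163 \cdot 83}{37719} = - \frac{24900}{\left(-27\right) \left(-102\right)} + 13529 \cdot \frac{1}{37719} = - \frac{24900}{2754} + \frac{13529}{37719} = \left(-24900\right) \frac{1}{2754} + \frac{13529}{37719} = - \frac{4150}{459} + \frac{13529}{37719} = - \frac{5567557}{641223}$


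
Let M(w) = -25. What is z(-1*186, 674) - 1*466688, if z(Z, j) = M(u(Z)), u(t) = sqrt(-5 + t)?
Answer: -466713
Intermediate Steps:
z(Z, j) = -25
z(-1*186, 674) - 1*466688 = -25 - 1*466688 = -25 - 466688 = -466713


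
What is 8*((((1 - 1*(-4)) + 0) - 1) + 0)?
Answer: 32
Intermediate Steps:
8*((((1 - 1*(-4)) + 0) - 1) + 0) = 8*((((1 + 4) + 0) - 1) + 0) = 8*(((5 + 0) - 1) + 0) = 8*((5 - 1) + 0) = 8*(4 + 0) = 8*4 = 32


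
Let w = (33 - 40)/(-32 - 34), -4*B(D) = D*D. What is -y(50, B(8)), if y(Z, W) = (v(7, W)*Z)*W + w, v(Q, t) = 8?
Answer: 422393/66 ≈ 6399.9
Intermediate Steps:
B(D) = -D²/4 (B(D) = -D*D/4 = -D²/4)
w = 7/66 (w = -7/(-66) = -7*(-1/66) = 7/66 ≈ 0.10606)
y(Z, W) = 7/66 + 8*W*Z (y(Z, W) = (8*Z)*W + 7/66 = 8*W*Z + 7/66 = 7/66 + 8*W*Z)
-y(50, B(8)) = -(7/66 + 8*(-¼*8²)*50) = -(7/66 + 8*(-¼*64)*50) = -(7/66 + 8*(-16)*50) = -(7/66 - 6400) = -1*(-422393/66) = 422393/66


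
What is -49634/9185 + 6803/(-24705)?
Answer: -51547741/9076617 ≈ -5.6792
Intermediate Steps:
-49634/9185 + 6803/(-24705) = -49634*1/9185 + 6803*(-1/24705) = -49634/9185 - 6803/24705 = -51547741/9076617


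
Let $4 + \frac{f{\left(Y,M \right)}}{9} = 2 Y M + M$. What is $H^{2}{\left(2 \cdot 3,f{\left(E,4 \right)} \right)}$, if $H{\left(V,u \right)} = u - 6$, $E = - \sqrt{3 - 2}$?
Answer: $6084$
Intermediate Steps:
$E = -1$ ($E = - \sqrt{1} = \left(-1\right) 1 = -1$)
$f{\left(Y,M \right)} = -36 + 9 M + 18 M Y$ ($f{\left(Y,M \right)} = -36 + 9 \left(2 Y M + M\right) = -36 + 9 \left(2 M Y + M\right) = -36 + 9 \left(M + 2 M Y\right) = -36 + \left(9 M + 18 M Y\right) = -36 + 9 M + 18 M Y$)
$H{\left(V,u \right)} = -6 + u$
$H^{2}{\left(2 \cdot 3,f{\left(E,4 \right)} \right)} = \left(-6 + \left(-36 + 9 \cdot 4 + 18 \cdot 4 \left(-1\right)\right)\right)^{2} = \left(-6 - 72\right)^{2} = \left(-78\right)^{2} = 6084$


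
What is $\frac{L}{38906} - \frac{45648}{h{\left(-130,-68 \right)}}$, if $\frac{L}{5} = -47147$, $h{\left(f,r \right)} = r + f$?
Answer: $\frac{96072531}{427966} \approx 224.49$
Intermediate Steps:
$h{\left(f,r \right)} = f + r$
$L = -235735$ ($L = 5 \left(-47147\right) = -235735$)
$\frac{L}{38906} - \frac{45648}{h{\left(-130,-68 \right)}} = - \frac{235735}{38906} - \frac{45648}{-130 - 68} = \left(-235735\right) \frac{1}{38906} - \frac{45648}{-198} = - \frac{235735}{38906} - - \frac{2536}{11} = - \frac{235735}{38906} + \frac{2536}{11} = \frac{96072531}{427966}$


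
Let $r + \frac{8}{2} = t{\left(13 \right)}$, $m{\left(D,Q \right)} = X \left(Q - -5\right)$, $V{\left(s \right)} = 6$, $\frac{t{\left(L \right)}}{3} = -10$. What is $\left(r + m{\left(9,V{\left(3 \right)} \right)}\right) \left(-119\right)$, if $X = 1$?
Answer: $2737$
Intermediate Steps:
$t{\left(L \right)} = -30$ ($t{\left(L \right)} = 3 \left(-10\right) = -30$)
$m{\left(D,Q \right)} = 5 + Q$ ($m{\left(D,Q \right)} = 1 \left(Q - -5\right) = 1 \left(Q + 5\right) = 1 \left(5 + Q\right) = 5 + Q$)
$r = -34$ ($r = -4 - 30 = -34$)
$\left(r + m{\left(9,V{\left(3 \right)} \right)}\right) \left(-119\right) = \left(-34 + \left(5 + 6\right)\right) \left(-119\right) = \left(-34 + 11\right) \left(-119\right) = \left(-23\right) \left(-119\right) = 2737$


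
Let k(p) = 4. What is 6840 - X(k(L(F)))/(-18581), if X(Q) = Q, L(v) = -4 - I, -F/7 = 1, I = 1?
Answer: 127094044/18581 ≈ 6840.0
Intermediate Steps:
F = -7 (F = -7*1 = -7)
L(v) = -5 (L(v) = -4 - 1*1 = -4 - 1 = -5)
6840 - X(k(L(F)))/(-18581) = 6840 - 4/(-18581) = 6840 - 4*(-1)/18581 = 6840 - 1*(-4/18581) = 6840 + 4/18581 = 127094044/18581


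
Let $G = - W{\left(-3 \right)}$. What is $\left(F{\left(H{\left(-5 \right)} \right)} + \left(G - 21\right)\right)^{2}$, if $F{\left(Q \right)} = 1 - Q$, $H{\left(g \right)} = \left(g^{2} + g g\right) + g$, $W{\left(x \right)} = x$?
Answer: $3844$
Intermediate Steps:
$G = 3$ ($G = \left(-1\right) \left(-3\right) = 3$)
$H{\left(g \right)} = g + 2 g^{2}$ ($H{\left(g \right)} = \left(g^{2} + g^{2}\right) + g = 2 g^{2} + g = g + 2 g^{2}$)
$\left(F{\left(H{\left(-5 \right)} \right)} + \left(G - 21\right)\right)^{2} = \left(\left(1 - - 5 \left(1 + 2 \left(-5\right)\right)\right) + \left(3 - 21\right)\right)^{2} = \left(\left(1 - - 5 \left(1 - 10\right)\right) - 18\right)^{2} = \left(\left(1 - \left(-5\right) \left(-9\right)\right) - 18\right)^{2} = \left(\left(1 - 45\right) - 18\right)^{2} = \left(-44 - 18\right)^{2} = \left(-62\right)^{2} = 3844$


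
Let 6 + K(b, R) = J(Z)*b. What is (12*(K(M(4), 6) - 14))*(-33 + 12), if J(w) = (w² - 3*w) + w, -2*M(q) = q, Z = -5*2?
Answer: 65520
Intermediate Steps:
Z = -10
M(q) = -q/2
J(w) = w² - 2*w
K(b, R) = -6 + 120*b (K(b, R) = -6 + (-10*(-2 - 10))*b = -6 + (-10*(-12))*b = -6 + 120*b)
(12*(K(M(4), 6) - 14))*(-33 + 12) = (12*((-6 + 120*(-½*4)) - 14))*(-33 + 12) = (12*((-6 + 120*(-2)) - 14))*(-21) = (12*((-6 - 240) - 14))*(-21) = (12*(-246 - 14))*(-21) = (12*(-260))*(-21) = -3120*(-21) = 65520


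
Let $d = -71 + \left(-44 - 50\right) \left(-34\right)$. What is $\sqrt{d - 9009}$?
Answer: $2 i \sqrt{1471} \approx 76.707 i$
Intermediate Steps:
$d = 3125$ ($d = -71 + \left(-44 - 50\right) \left(-34\right) = -71 - -3196 = -71 + 3196 = 3125$)
$\sqrt{d - 9009} = \sqrt{3125 - 9009} = \sqrt{-5884} = 2 i \sqrt{1471}$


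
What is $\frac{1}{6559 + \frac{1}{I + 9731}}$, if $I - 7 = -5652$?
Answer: $\frac{4086}{26800075} \approx 0.00015246$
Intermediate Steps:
$I = -5645$ ($I = 7 - 5652 = -5645$)
$\frac{1}{6559 + \frac{1}{I + 9731}} = \frac{1}{6559 + \frac{1}{-5645 + 9731}} = \frac{1}{6559 + \frac{1}{4086}} = \frac{1}{\frac{26800075}{4086}} = \frac{4086}{26800075}$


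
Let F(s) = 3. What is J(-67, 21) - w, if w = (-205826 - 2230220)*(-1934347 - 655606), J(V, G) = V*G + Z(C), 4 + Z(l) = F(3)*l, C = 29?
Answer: -6309244647162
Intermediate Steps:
Z(l) = -4 + 3*l
J(V, G) = 83 + G*V (J(V, G) = V*G + (-4 + 3*29) = G*V + (-4 + 87) = G*V + 83 = 83 + G*V)
w = 6309244645838 (w = -2436046*(-2589953) = 6309244645838)
J(-67, 21) - w = (83 + 21*(-67)) - 1*6309244645838 = (83 - 1407) - 6309244645838 = -1324 - 6309244645838 = -6309244647162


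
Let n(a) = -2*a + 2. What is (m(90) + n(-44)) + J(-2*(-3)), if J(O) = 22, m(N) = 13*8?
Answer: 216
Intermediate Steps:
m(N) = 104
n(a) = 2 - 2*a
(m(90) + n(-44)) + J(-2*(-3)) = (104 + (2 - 2*(-44))) + 22 = (104 + (2 + 88)) + 22 = (104 + 90) + 22 = 194 + 22 = 216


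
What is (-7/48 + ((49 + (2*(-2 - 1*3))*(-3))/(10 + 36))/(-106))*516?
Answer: -407683/4876 ≈ -83.610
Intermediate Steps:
(-7/48 + ((49 + (2*(-2 - 1*3))*(-3))/(10 + 36))/(-106))*516 = (-7*1/48 + ((49 + (2*(-2 - 3))*(-3))/46)*(-1/106))*516 = (-7/48 + ((49 + (2*(-5))*(-3))*(1/46))*(-1/106))*516 = (-7/48 + ((49 - 10*(-3))*(1/46))*(-1/106))*516 = (-7/48 + ((49 + 30)*(1/46))*(-1/106))*516 = (-7/48 + (79*(1/46))*(-1/106))*516 = (-7/48 + (79/46)*(-1/106))*516 = (-7/48 - 79/4876)*516 = -9481/58512*516 = -407683/4876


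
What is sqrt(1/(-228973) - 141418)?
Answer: I*sqrt(7414352666334695)/228973 ≈ 376.06*I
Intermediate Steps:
sqrt(1/(-228973) - 141418) = sqrt(-1/228973 - 141418) = sqrt(-32380903715/228973) = I*sqrt(7414352666334695)/228973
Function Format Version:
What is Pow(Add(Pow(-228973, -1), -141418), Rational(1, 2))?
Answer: Mul(Rational(1, 228973), I, Pow(7414352666334695, Rational(1, 2))) ≈ Mul(376.06, I)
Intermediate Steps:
Pow(Add(Pow(-228973, -1), -141418), Rational(1, 2)) = Pow(Add(Rational(-1, 228973), -141418), Rational(1, 2)) = Pow(Rational(-32380903715, 228973), Rational(1, 2)) = Mul(Rational(1, 228973), I, Pow(7414352666334695, Rational(1, 2)))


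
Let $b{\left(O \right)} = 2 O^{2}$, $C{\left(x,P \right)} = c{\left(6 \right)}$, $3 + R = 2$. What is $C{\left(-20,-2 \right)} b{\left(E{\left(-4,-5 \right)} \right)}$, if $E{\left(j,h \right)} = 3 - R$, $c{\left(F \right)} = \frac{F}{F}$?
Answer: $32$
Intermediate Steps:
$R = -1$ ($R = -3 + 2 = -1$)
$c{\left(F \right)} = 1$
$C{\left(x,P \right)} = 1$
$E{\left(j,h \right)} = 4$ ($E{\left(j,h \right)} = 3 - -1 = 3 + 1 = 4$)
$C{\left(-20,-2 \right)} b{\left(E{\left(-4,-5 \right)} \right)} = 1 \cdot 2 \cdot 4^{2} = 1 \cdot 2 \cdot 16 = 1 \cdot 32 = 32$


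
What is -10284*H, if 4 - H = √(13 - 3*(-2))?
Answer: -41136 + 10284*√19 ≈ 3690.9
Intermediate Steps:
H = 4 - √19 (H = 4 - √(13 - 3*(-2)) = 4 - √(13 + 6) = 4 - √19 ≈ -0.35890)
-10284*H = -10284*(4 - √19) = -41136 + 10284*√19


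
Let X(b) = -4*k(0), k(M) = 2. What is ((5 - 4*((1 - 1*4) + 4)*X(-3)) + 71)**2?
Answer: 11664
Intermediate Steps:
X(b) = -8 (X(b) = -4*2 = -8)
((5 - 4*((1 - 1*4) + 4)*X(-3)) + 71)**2 = ((5 - 4*((1 - 1*4) + 4)*(-8)) + 71)**2 = ((5 - 4*((1 - 4) + 4)*(-8)) + 71)**2 = ((5 - 4*(-3 + 4)*(-8)) + 71)**2 = ((5 - 4*(-8)) + 71)**2 = ((5 + 32) + 71)**2 = (37 + 71)**2 = 108**2 = 11664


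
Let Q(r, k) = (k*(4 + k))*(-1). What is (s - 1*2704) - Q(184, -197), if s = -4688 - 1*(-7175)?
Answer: 37804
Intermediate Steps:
s = 2487 (s = -4688 + 7175 = 2487)
Q(r, k) = -k*(4 + k)
(s - 1*2704) - Q(184, -197) = (2487 - 1*2704) - (-1)*(-197)*(4 - 197) = (2487 - 2704) - (-1)*(-197)*(-193) = -217 - 1*(-38021) = -217 + 38021 = 37804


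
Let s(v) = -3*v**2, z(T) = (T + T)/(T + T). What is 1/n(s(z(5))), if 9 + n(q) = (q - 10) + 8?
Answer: -1/14 ≈ -0.071429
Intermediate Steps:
z(T) = 1 (z(T) = (2*T)/((2*T)) = (2*T)*(1/(2*T)) = 1)
n(q) = -11 + q (n(q) = -9 + ((q - 10) + 8) = -9 + ((-10 + q) + 8) = -9 + (-2 + q) = -11 + q)
1/n(s(z(5))) = 1/(-11 - 3*1**2) = 1/(-11 - 3*1) = 1/(-11 - 3) = 1/(-14) = -1/14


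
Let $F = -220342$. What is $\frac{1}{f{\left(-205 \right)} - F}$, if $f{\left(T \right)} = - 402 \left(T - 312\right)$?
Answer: $\frac{1}{428176} \approx 2.3355 \cdot 10^{-6}$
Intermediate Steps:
$f{\left(T \right)} = 125424 - 402 T$ ($f{\left(T \right)} = - 402 \left(-312 + T\right) = 125424 - 402 T$)
$\frac{1}{f{\left(-205 \right)} - F} = \frac{1}{\left(125424 - -82410\right) - -220342} = \frac{1}{\left(125424 + 82410\right) + 220342} = \frac{1}{207834 + 220342} = \frac{1}{428176}$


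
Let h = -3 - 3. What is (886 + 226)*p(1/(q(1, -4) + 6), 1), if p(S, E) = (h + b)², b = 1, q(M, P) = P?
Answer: 27800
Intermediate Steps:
h = -6
p(S, E) = 25 (p(S, E) = (-6 + 1)² = (-5)² = 25)
(886 + 226)*p(1/(q(1, -4) + 6), 1) = (886 + 226)*25 = 1112*25 = 27800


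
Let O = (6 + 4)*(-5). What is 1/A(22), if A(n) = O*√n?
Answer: -√22/1100 ≈ -0.0042640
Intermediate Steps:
O = -50 (O = 10*(-5) = -50)
A(n) = -50*√n
1/A(22) = 1/(-50*√22) = -√22/1100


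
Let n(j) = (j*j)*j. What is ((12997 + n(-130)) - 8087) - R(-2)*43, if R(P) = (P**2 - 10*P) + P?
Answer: -2193036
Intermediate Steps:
n(j) = j**3 (n(j) = j**2*j = j**3)
R(P) = P**2 - 9*P
((12997 + n(-130)) - 8087) - R(-2)*43 = ((12997 + (-130)**3) - 8087) - (-2*(-9 - 2))*43 = ((12997 - 2197000) - 8087) - (-2*(-11))*43 = (-2184003 - 8087) - 22*43 = -2192090 - 1*946 = -2192090 - 946 = -2193036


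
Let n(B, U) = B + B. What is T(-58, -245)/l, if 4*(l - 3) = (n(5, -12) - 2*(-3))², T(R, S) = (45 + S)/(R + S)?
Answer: 200/20301 ≈ 0.0098517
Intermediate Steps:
n(B, U) = 2*B
T(R, S) = (45 + S)/(R + S)
l = 67 (l = 3 + (2*5 - 2*(-3))²/4 = 3 + (10 + 6)²/4 = 3 + (¼)*16² = 3 + (¼)*256 = 3 + 64 = 67)
T(-58, -245)/l = ((45 - 245)/(-58 - 245))/67 = (-200/(-303))*(1/67) = -1/303*(-200)*(1/67) = (200/303)*(1/67) = 200/20301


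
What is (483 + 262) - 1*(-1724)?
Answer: 2469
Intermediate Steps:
(483 + 262) - 1*(-1724) = 745 + 1724 = 2469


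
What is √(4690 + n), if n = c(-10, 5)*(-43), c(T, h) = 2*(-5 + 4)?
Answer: 2*√1194 ≈ 69.109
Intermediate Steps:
c(T, h) = -2 (c(T, h) = 2*(-1) = -2)
n = 86 (n = -2*(-43) = 86)
√(4690 + n) = √(4690 + 86) = √4776 = 2*√1194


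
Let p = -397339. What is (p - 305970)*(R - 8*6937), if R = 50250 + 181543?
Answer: -123991266773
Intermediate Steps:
R = 231793
(p - 305970)*(R - 8*6937) = (-397339 - 305970)*(231793 - 8*6937) = -703309*(231793 - 55496) = -703309*176297 = -123991266773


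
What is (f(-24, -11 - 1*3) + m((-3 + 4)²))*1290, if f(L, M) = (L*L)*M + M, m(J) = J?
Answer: -10419330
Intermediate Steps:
f(L, M) = M + M*L² (f(L, M) = L²*M + M = M*L² + M = M + M*L²)
(f(-24, -11 - 1*3) + m((-3 + 4)²))*1290 = ((-11 - 1*3)*(1 + (-24)²) + (-3 + 4)²)*1290 = ((-11 - 3)*(1 + 576) + 1²)*1290 = (-14*577 + 1)*1290 = (-8078 + 1)*1290 = -8077*1290 = -10419330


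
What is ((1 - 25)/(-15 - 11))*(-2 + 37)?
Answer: 420/13 ≈ 32.308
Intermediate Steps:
((1 - 25)/(-15 - 11))*(-2 + 37) = -24/(-26)*35 = -24*(-1/26)*35 = (12/13)*35 = 420/13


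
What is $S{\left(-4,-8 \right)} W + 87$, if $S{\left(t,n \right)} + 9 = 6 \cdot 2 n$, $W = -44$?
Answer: $4707$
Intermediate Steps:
$S{\left(t,n \right)} = -9 + 12 n$ ($S{\left(t,n \right)} = -9 + 6 \cdot 2 n = -9 + 12 n$)
$S{\left(-4,-8 \right)} W + 87 = \left(-9 + 12 \left(-8\right)\right) \left(-44\right) + 87 = \left(-9 - 96\right) \left(-44\right) + 87 = \left(-105\right) \left(-44\right) + 87 = 4620 + 87 = 4707$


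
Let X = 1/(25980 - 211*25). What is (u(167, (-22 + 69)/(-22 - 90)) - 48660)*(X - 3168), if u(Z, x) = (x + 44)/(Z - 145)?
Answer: 7864217730071601/51017120 ≈ 1.5415e+8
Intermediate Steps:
u(Z, x) = (44 + x)/(-145 + Z)
X = 1/20705 (X = 1/(25980 - 5275) = 1/20705 ≈ 4.8298e-5)
(u(167, (-22 + 69)/(-22 - 90)) - 48660)*(X - 3168) = ((44 + (-22 + 69)/(-22 - 90))/(-145 + 167) - 48660)*(1/20705 - 3168) = ((44 + 47/(-112))/22 - 48660)*(-65593439/20705) = ((44 + 47*(-1/112))/22 - 48660)*(-65593439/20705) = ((44 - 47/112)/22 - 48660)*(-65593439/20705) = ((1/22)*(4881/112) - 48660)*(-65593439/20705) = (4881/2464 - 48660)*(-65593439/20705) = -119893359/2464*(-65593439/20705) = 7864217730071601/51017120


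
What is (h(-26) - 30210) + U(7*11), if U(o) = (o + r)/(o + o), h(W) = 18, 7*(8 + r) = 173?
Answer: -16273160/539 ≈ -30191.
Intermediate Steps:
r = 117/7 (r = -8 + (⅐)*173 = -8 + 173/7 = 117/7 ≈ 16.714)
U(o) = (117/7 + o)/(2*o) (U(o) = (o + 117/7)/(o + o) = (117/7 + o)/((2*o)) = (117/7 + o)*(1/(2*o)) = (117/7 + o)/(2*o))
(h(-26) - 30210) + U(7*11) = (18 - 30210) + (117 + 7*(7*11))/(14*((7*11))) = -30192 + (1/14)*(117 + 7*77)/77 = -30192 + (1/14)*(1/77)*(117 + 539) = -30192 + (1/14)*(1/77)*656 = -30192 + 328/539 = -16273160/539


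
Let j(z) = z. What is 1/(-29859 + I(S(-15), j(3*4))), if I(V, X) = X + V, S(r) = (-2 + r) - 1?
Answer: -1/29865 ≈ -3.3484e-5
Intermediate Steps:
S(r) = -3 + r
I(V, X) = V + X
1/(-29859 + I(S(-15), j(3*4))) = 1/(-29859 + ((-3 - 15) + 3*4)) = 1/(-29859 + (-18 + 12)) = 1/(-29859 - 6) = 1/(-29865) = -1/29865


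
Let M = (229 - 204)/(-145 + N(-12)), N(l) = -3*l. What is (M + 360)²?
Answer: 1537816225/11881 ≈ 1.2943e+5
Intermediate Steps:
M = -25/109 (M = (229 - 204)/(-145 - 3*(-12)) = 25/(-145 + 36) = 25/(-109) = 25*(-1/109) = -25/109 ≈ -0.22936)
(M + 360)² = (-25/109 + 360)² = (39215/109)² = 1537816225/11881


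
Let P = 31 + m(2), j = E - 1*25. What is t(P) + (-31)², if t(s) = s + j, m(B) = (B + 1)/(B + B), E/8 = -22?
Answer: 3167/4 ≈ 791.75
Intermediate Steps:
E = -176 (E = 8*(-22) = -176)
m(B) = (1 + B)/(2*B) (m(B) = (1 + B)/((2*B)) = (1 + B)*(1/(2*B)) = (1 + B)/(2*B))
j = -201 (j = -176 - 1*25 = -176 - 25 = -201)
P = 127/4 (P = 31 + (½)*(1 + 2)/2 = 31 + (½)*(½)*3 = 31 + ¾ = 127/4 ≈ 31.750)
t(s) = -201 + s (t(s) = s - 201 = -201 + s)
t(P) + (-31)² = (-201 + 127/4) + (-31)² = -677/4 + 961 = 3167/4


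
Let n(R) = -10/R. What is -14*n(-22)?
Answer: -70/11 ≈ -6.3636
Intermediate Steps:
-14*n(-22) = -(-140)/(-22) = -(-140)*(-1)/22 = -14*5/11 = -70/11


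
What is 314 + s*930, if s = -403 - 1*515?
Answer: -853426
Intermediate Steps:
s = -918 (s = -403 - 515 = -918)
314 + s*930 = 314 - 918*930 = 314 - 853740 = -853426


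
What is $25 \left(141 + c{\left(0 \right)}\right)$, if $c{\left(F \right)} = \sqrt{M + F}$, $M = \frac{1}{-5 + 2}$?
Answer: $3525 + \frac{25 i \sqrt{3}}{3} \approx 3525.0 + 14.434 i$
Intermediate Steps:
$M = - \frac{1}{3}$ ($M = \frac{1}{-3} = - \frac{1}{3} \approx -0.33333$)
$c{\left(F \right)} = \sqrt{- \frac{1}{3} + F}$
$25 \left(141 + c{\left(0 \right)}\right) = 25 \left(141 + \frac{\sqrt{-3 + 9 \cdot 0}}{3}\right) = 25 \left(141 + \frac{\sqrt{-3 + 0}}{3}\right) = 25 \left(141 + \frac{\sqrt{-3}}{3}\right) = 25 \left(141 + \frac{i \sqrt{3}}{3}\right) = 3525 + \frac{25 i \sqrt{3}}{3}$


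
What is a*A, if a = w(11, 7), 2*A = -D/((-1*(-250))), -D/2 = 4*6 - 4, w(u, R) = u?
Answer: 22/25 ≈ 0.88000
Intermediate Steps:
D = -40 (D = -2*(4*6 - 4) = -2*(24 - 4) = -2*20 = -40)
A = 2/25 (A = (-(-40)/((-1*(-250))))/2 = (-(-40)/250)/2 = (-1*(-4/25))/2 = (1/2)*(4/25) = 2/25 ≈ 0.080000)
a = 11
a*A = 11*(2/25) = 22/25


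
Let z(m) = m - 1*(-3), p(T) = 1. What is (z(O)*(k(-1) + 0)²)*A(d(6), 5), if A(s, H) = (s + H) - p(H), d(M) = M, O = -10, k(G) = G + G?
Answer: -280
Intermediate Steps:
k(G) = 2*G
z(m) = 3 + m (z(m) = m + 3 = 3 + m)
A(s, H) = -1 + H + s (A(s, H) = (s + H) - 1*1 = (H + s) - 1 = -1 + H + s)
(z(O)*(k(-1) + 0)²)*A(d(6), 5) = ((3 - 10)*(2*(-1) + 0)²)*(-1 + 5 + 6) = -7*(-2 + 0)²*10 = -7*(-2)²*10 = -7*4*10 = -28*10 = -280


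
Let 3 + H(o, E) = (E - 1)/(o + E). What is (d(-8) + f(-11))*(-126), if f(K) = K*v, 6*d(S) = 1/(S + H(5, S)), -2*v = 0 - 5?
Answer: 27741/8 ≈ 3467.6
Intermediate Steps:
v = 5/2 (v = -(0 - 5)/2 = -1/2*(-5) = 5/2 ≈ 2.5000)
H(o, E) = -3 + (-1 + E)/(E + o) (H(o, E) = -3 + (E - 1)/(o + E) = -3 + (-1 + E)/(E + o))
d(S) = 1/(6*(S + (-16 - 2*S)/(5 + S))) (d(S) = 1/(6*(S + (-1 - 3*5 - 2*S)/(S + 5))) = 1/(6*(S + (-1 - 15 - 2*S)/(5 + S))) = 1/(6*(S + (-16 - 2*S)/(5 + S))))
f(K) = 5*K/2 (f(K) = K*(5/2) = 5*K/2)
(d(-8) + f(-11))*(-126) = ((5 - 8)/(6*(-16 + (-8)**2 + 3*(-8))) + (5/2)*(-11))*(-126) = ((1/6)*(-3)/(-16 + 64 - 24) - 55/2)*(-126) = ((1/6)*(-3)/24 - 55/2)*(-126) = ((1/6)*(1/24)*(-3) - 55/2)*(-126) = (-1/48 - 55/2)*(-126) = -1321/48*(-126) = 27741/8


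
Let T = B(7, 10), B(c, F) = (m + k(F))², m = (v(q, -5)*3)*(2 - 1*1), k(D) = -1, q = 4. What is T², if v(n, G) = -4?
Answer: 28561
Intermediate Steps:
m = -12 (m = (-4*3)*(2 - 1*1) = -12*(2 - 1) = -12*1 = -12)
B(c, F) = 169 (B(c, F) = (-12 - 1)² = (-13)² = 169)
T = 169
T² = 169² = 28561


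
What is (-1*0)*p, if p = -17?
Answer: 0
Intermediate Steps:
(-1*0)*p = -1*0*(-17) = 0*(-17) = 0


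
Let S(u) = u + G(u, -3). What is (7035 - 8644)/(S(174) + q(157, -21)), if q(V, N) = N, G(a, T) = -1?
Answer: -1609/152 ≈ -10.586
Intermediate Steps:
S(u) = -1 + u (S(u) = u - 1 = -1 + u)
(7035 - 8644)/(S(174) + q(157, -21)) = (7035 - 8644)/((-1 + 174) - 21) = -1609/(173 - 21) = -1609/152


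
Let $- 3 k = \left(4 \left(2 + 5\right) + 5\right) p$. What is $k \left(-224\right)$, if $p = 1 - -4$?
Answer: $12320$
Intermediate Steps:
$p = 5$ ($p = 1 + 4 = 5$)
$k = -55$ ($k = - \frac{\left(4 \left(2 + 5\right) + 5\right) 5}{3} = - \frac{\left(4 \cdot 7 + 5\right) 5}{3} = - \frac{\left(28 + 5\right) 5}{3} = - \frac{33 \cdot 5}{3} = \left(- \frac{1}{3}\right) 165 = -55$)
$k \left(-224\right) = \left(-55\right) \left(-224\right) = 12320$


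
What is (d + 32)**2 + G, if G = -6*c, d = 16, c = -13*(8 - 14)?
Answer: 1836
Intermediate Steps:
c = 78 (c = -13*(-6) = 78)
G = -468 (G = -6*78 = -468)
(d + 32)**2 + G = (16 + 32)**2 - 468 = 48**2 - 468 = 2304 - 468 = 1836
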